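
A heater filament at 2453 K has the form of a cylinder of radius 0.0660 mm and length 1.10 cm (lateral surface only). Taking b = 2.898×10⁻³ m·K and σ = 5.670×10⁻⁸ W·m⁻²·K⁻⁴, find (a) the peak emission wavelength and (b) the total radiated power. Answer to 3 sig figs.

(a) λ_max = b/T = 2.898×10⁻³/2453 = 1.181×10⁻⁶ m = 1.18 μm.
Lateral area A = 2πrL = 2π×6.60×10⁻⁵×0.0110 = 4.56159×10⁻⁶ m².
(b) P = σAT⁴ = 5.670×10⁻⁸×4.56159×10⁻⁶×(2453)⁴ = 9.36 W.

λ_max ≈ 1.18 μm; P ≈ 9.36 W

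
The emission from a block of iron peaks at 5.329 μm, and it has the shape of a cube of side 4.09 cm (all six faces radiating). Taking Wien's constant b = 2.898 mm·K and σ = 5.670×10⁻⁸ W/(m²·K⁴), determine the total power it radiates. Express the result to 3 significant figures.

P ≈ 49.8 W

Wien's law: T = b/λ_max = 2.898×10⁻³/5.329×10⁻⁶ = 543.817 K.
Area A = 6s² = 6×(0.0409 m)² = 0.0100369 m².
Then P = σAT⁴ = 5.670×10⁻⁸×0.0100369×(543.817)⁴ = 49.8 W.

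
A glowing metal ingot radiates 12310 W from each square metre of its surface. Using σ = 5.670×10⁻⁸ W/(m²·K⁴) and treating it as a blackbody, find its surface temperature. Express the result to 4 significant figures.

I = σT⁴, so T = (I/σ)^(1/4) = (12310/(5.670×10⁻⁸))^(1/4) = 682.6 K.

T ≈ 682.6 K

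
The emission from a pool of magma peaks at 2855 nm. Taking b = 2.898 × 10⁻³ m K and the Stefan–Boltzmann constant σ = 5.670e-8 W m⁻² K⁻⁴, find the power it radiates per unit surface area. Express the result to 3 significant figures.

Wien's law: T = b/λ_max = 2.898×10⁻³/2.855×10⁻⁶ = 1015.06 K.
Then I = σT⁴ = 5.670×10⁻⁸×(1015.06)⁴ = 6.02×10⁴ W/m².

I ≈ 6.02×10⁴ W/m²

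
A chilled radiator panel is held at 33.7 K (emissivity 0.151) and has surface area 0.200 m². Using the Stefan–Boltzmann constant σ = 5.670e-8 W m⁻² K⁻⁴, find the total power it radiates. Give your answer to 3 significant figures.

P ≈ 2.21×10⁻³ W

Area A = 0.200 m².
P = εσAT⁴ = 0.151 × 5.670×10⁻⁸ × 0.200 × (33.7)⁴ = 2.21×10⁻³ W.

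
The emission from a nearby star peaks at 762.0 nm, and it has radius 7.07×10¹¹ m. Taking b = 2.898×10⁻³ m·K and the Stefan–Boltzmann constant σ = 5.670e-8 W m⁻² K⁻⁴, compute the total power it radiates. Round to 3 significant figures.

P ≈ 7.45×10³¹ W

Wien's law: T = b/λ_max = 2.898×10⁻³/7.620×10⁻⁷ = 3803.15 K.
Surface area A = 4πR² = 4π(7.07×10¹¹ m)² = 6.28129×10²⁴ m².
Then P = σAT⁴ = 5.670×10⁻⁸×6.28129×10²⁴×(3803.15)⁴ = 7.45×10³¹ W.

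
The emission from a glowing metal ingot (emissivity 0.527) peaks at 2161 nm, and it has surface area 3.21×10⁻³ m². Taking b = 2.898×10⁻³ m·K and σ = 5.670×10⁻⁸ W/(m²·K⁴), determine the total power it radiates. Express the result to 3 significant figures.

Wien's law: T = b/λ_max = 2.898×10⁻³/2.161×10⁻⁶ = 1341.05 K.
Area A = 3.21×10⁻³ m².
Then P = εσAT⁴ = 0.527×5.670×10⁻⁸×3.21×10⁻³×(1341.05)⁴ = 310 W.

P ≈ 310 W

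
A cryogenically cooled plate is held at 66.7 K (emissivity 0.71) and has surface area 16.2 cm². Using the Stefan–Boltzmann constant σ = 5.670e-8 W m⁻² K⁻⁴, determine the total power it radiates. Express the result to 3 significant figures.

P ≈ 1.29×10⁻³ W

Area A = 16.2 cm² = 1.62×10⁻³ m².
P = εσAT⁴ = 0.71 × 5.670×10⁻⁸ × 1.62×10⁻³ × (66.7)⁴ = 1.29×10⁻³ W.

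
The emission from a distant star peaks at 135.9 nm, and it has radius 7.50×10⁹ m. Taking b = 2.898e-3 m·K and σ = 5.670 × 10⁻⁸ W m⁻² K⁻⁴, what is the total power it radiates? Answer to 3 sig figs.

Wien's law: T = b/λ_max = 2.898×10⁻³/1.359×10⁻⁷ = 21324.5 K.
Surface area A = 4πR² = 4π(7.50×10⁹ m)² = 7.06858×10²⁰ m².
Then P = σAT⁴ = 5.670×10⁻⁸×7.06858×10²⁰×(21324.5)⁴ = 8.29×10³⁰ W.

P ≈ 8.29×10³⁰ W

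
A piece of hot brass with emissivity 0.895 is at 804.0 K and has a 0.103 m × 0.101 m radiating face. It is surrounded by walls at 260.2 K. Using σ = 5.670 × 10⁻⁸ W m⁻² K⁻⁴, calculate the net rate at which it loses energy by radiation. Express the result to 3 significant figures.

Net loss ≈ 218 W

Area A = 0.103 × 0.101 = 0.010403 m².
Net radiated power P_net = εσA(T⁴ − T₀⁴) = 0.895×5.670×10⁻⁸×0.010403×(804.0⁴ − 260.2⁴).
T⁴ − T₀⁴ = 4.17854×10¹¹ − 4.58384×10⁹ = 4.13270×10¹¹ K⁴, so P_net = 218 W.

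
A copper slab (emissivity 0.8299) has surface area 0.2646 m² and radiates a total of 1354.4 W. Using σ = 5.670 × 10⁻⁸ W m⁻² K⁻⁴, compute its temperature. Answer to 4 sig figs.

Area A = 0.2646 m².
P = εσAT⁴ ⇒ T = (P/(εσA))^(1/4) = (1354.4/(0.8299×5.670×10⁻⁸×0.2646))^(1/4) = 574.3 K.

T ≈ 574.3 K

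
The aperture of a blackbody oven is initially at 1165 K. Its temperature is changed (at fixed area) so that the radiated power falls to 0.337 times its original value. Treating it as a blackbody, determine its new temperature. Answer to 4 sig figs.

T₂ ≈ 887.6 K

P ∝ T⁴, so T₂/T₁ = (P₂/P₁)^(1/4) = (0.337)^(1/4) = 0.761917.
T₂ = 1165 × 0.761917 = 887.6 K.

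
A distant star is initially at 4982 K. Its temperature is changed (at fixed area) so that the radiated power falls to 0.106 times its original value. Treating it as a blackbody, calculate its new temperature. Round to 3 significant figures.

T₂ ≈ 2.84×10³ K

P ∝ T⁴, so T₂/T₁ = (P₂/P₁)^(1/4) = (0.106)^(1/4) = 0.570593.
T₂ = 4982 × 0.570593 = 2.84×10³ K.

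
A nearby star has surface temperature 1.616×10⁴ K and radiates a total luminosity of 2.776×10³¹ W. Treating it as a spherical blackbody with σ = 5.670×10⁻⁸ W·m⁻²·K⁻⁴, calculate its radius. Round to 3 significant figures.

L = 4πR²σT⁴ ⇒ R = √(L/(4πσT⁴)).
σT⁴ = 3.86677×10⁹ W/m², so R = √(2.776×10³¹/(4π×3.86677×10⁹)) = 2.39×10¹⁰ m.

R ≈ 2.39×10¹⁰ m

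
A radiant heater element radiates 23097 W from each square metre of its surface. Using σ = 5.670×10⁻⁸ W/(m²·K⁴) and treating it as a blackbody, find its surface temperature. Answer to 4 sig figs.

I = σT⁴, so T = (I/σ)^(1/4) = (23097/(5.670×10⁻⁸))^(1/4) = 798.9 K.

T ≈ 798.9 K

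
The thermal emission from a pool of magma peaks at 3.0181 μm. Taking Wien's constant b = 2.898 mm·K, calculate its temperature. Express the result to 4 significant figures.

T ≈ 960.2 K

Wien's law gives T = b/λ_max = (2.898×10⁻³ m·K)/(3.0181×10⁻⁶ m) = 960.2 K.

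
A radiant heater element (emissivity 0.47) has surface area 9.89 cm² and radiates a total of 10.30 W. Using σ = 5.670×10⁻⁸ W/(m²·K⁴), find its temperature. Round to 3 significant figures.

T ≈ 791 K

Area A = 9.89 cm² = 9.89×10⁻⁴ m².
P = εσAT⁴ ⇒ T = (P/(εσA))^(1/4) = (10.30/(0.47×5.670×10⁻⁸×9.89×10⁻⁴))^(1/4) = 791 K.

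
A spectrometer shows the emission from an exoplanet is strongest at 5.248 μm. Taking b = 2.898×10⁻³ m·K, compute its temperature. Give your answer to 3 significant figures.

T ≈ 552 K

Wien's law gives T = b/λ_max = (2.898×10⁻³ m·K)/(5.248×10⁻⁶ m) = 552 K.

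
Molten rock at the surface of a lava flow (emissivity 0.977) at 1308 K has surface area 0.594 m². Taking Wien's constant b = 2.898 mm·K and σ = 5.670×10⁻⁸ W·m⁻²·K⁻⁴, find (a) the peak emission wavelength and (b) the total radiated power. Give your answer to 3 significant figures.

(a) λ_max = b/T = 2.898×10⁻³/1308 = 2.216×10⁻⁶ m = 2.22×10³ nm.
Area A = 0.594 m².
(b) P = εσAT⁴ = 0.977×5.670×10⁻⁸×0.594×(1308)⁴ = 9.63×10⁴ W.

λ_max ≈ 2.22×10³ nm; P ≈ 9.63×10⁴ W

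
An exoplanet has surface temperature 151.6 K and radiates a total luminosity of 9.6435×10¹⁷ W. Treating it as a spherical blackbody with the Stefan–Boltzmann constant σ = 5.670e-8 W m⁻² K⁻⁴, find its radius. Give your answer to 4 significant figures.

R ≈ 5.062×10⁷ m

L = 4πR²σT⁴ ⇒ R = √(L/(4πσT⁴)).
σT⁴ = 29.9488 W/m², so R = √(9.6435×10¹⁷/(4π×29.9488)) = 5.062×10⁷ m.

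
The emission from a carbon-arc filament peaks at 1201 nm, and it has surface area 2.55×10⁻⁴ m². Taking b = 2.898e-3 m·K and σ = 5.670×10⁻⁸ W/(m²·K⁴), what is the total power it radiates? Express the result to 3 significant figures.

Wien's law: T = b/λ_max = 2.898×10⁻³/1.201×10⁻⁶ = 2412.99 K.
Area A = 2.55×10⁻⁴ m².
Then P = σAT⁴ = 5.670×10⁻⁸×2.55×10⁻⁴×(2412.99)⁴ = 490 W.

P ≈ 490 W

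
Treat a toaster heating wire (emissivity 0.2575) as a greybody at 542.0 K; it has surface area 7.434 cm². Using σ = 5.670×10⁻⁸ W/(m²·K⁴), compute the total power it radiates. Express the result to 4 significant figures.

P ≈ 0.9367 W

Area A = 7.434 cm² = 7.434×10⁻⁴ m².
P = εσAT⁴ = 0.2575 × 5.670×10⁻⁸ × 7.434×10⁻⁴ × (542.0)⁴ = 0.9367 W.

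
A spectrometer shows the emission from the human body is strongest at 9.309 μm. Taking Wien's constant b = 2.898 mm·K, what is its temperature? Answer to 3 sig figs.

Wien's law gives T = b/λ_max = (2.898×10⁻³ m·K)/(9.309×10⁻⁶ m) = 311 K.

T ≈ 311 K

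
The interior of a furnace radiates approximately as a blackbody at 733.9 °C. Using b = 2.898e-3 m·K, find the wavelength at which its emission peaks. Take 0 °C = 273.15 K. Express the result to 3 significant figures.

λ_max ≈ 2.88 μm

T = 733.9 °C + 273.15 = 1007.05 K.
Wien's displacement law: λ_max = b/T = (2.898×10⁻³ m·K)/(1007.05 K) = 2.878×10⁻⁶ m.
That is 2.88 μm, in the infrared range.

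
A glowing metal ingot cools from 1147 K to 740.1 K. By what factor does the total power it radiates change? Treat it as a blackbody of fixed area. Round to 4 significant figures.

P ∝ T⁴, so P₂/P₁ = (T₂/T₁)⁴ = (740.1/1147)⁴ = (0.645248)⁴ = 0.1733.

P₂/P₁ ≈ 0.1733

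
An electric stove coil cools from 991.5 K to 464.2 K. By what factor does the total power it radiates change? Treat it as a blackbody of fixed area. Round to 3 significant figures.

P ∝ T⁴, so P₂/P₁ = (T₂/T₁)⁴ = (464.2/991.5)⁴ = (0.468180)⁴ = 0.0480.

P₂/P₁ ≈ 0.0480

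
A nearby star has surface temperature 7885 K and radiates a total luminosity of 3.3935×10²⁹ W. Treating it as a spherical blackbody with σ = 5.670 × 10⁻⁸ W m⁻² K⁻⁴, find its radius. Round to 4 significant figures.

L = 4πR²σT⁴ ⇒ R = √(L/(4πσT⁴)).
σT⁴ = 2.19174×10⁸ W/m², so R = √(3.3935×10²⁹/(4π×2.19174×10⁸)) = 1.110×10¹⁰ m.

R ≈ 1.110×10¹⁰ m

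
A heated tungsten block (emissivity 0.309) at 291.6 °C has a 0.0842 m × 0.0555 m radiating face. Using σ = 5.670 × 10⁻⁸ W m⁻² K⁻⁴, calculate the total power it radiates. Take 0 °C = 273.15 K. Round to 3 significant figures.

T = 291.6 °C + 273.15 = 564.75 K.
Area A = 0.0842 × 0.0555 = 4.6731×10⁻³ m².
P = εσAT⁴ = 0.309 × 5.670×10⁻⁸ × 4.6731×10⁻³ × (564.75)⁴ = 8.33 W.

P ≈ 8.33 W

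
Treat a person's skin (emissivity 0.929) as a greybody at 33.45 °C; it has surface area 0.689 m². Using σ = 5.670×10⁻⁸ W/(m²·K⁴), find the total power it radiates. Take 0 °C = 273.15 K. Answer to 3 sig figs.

T = 33.45 °C + 273.15 = 306.60 K.
Area A = 0.689 m².
P = εσAT⁴ = 0.929 × 5.670×10⁻⁸ × 0.689 × (306.60)⁴ = 321 W.

P ≈ 321 W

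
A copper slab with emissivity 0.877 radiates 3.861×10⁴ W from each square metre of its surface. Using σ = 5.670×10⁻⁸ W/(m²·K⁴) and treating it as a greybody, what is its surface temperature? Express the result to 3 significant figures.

I = εσT⁴, so T = (I/εσ)^(1/4) = (3.861×10⁴/(0.877×5.670×10⁻⁸))^(1/4) = 939 K.

T ≈ 939 K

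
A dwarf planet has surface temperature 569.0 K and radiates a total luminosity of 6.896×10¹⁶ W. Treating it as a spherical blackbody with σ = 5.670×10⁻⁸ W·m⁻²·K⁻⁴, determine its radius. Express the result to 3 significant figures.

L = 4πR²σT⁴ ⇒ R = √(L/(4πσT⁴)).
σT⁴ = 5943.36 W/m², so R = √(6.896×10¹⁶/(4π×5943.36)) = 9.61×10⁵ m.

R ≈ 9.61×10⁵ m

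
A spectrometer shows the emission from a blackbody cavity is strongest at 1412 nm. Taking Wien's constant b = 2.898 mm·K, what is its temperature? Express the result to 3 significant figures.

T ≈ 2.05×10³ K

Wien's law gives T = b/λ_max = (2.898×10⁻³ m·K)/(1.412×10⁻⁶ m) = 2.05×10³ K.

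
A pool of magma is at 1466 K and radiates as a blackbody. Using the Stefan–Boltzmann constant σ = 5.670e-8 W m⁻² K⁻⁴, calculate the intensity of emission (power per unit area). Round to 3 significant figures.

I ≈ 2.62×10⁵ W/m²

Stefan–Boltzmann: I = σT⁴ = 5.670×10⁻⁸ × (1466)⁴ = 2.62×10⁵ W/m².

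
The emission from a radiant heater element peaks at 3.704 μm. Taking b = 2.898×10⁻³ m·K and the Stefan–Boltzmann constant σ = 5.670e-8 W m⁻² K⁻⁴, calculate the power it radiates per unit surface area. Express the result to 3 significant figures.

I ≈ 2.12×10⁴ W/m²

Wien's law: T = b/λ_max = 2.898×10⁻³/3.704×10⁻⁶ = 782.397 K.
Then I = σT⁴ = 5.670×10⁻⁸×(782.397)⁴ = 2.12×10⁴ W/m².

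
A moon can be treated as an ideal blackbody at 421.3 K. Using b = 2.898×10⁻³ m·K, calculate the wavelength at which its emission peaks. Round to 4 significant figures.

λ_max ≈ 6.879 μm

Wien's displacement law: λ_max = b/T = (2.898×10⁻³ m·K)/(421.3 K) = 6.8787×10⁻⁶ m.
That is 6.879 μm, in the infrared range.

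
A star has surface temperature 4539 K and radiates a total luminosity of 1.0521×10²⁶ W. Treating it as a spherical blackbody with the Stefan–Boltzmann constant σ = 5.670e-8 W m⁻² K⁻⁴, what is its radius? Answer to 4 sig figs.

R ≈ 5.898×10⁸ m

L = 4πR²σT⁴ ⇒ R = √(L/(4πσT⁴)).
σT⁴ = 2.40671×10⁷ W/m², so R = √(1.0521×10²⁶/(4π×2.40671×10⁷)) = 5.898×10⁸ m.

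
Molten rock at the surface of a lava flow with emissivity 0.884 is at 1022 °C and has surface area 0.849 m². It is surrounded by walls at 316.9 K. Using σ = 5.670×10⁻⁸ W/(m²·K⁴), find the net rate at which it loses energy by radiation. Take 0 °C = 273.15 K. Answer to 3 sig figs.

T = 1022 °C + 273.15 = 1295.15 K.
Area A = 0.849 m².
Net radiated power P_net = εσA(T⁴ − T₀⁴) = 0.884×5.670×10⁻⁸×0.849×(1295.15⁴ − 316.9⁴).
T⁴ − T₀⁴ = 2.81372×10¹² − 1.00853×10¹⁰ = 2.80363×10¹² K⁴, so P_net = 1.19×10⁵ W.

Net loss ≈ 1.19×10⁵ W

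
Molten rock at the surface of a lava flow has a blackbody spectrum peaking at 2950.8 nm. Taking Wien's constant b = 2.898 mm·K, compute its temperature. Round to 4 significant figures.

Wien's law gives T = b/λ_max = (2.898×10⁻³ m·K)/(2.9508×10⁻⁶ m) = 982.1 K.

T ≈ 982.1 K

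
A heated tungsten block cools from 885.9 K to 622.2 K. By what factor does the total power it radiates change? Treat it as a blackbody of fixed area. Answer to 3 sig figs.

P ∝ T⁴, so P₂/P₁ = (T₂/T₁)⁴ = (622.2/885.9)⁴ = (0.702337)⁴ = 0.243.

P₂/P₁ ≈ 0.243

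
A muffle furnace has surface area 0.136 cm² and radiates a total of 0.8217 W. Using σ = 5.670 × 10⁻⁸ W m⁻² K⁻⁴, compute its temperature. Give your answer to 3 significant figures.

Area A = 0.136 cm² = 1.36×10⁻⁵ m².
P = σAT⁴ ⇒ T = (P/(σA))^(1/4) = (0.8217/(5.670×10⁻⁸×1.36×10⁻⁵))^(1/4) = 1.02×10³ K.

T ≈ 1.02×10³ K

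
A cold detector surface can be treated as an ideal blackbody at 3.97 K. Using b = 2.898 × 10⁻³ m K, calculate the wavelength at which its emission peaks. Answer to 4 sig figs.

Wien's displacement law: λ_max = b/T = (2.898×10⁻³ m·K)/(3.97 K) = 7.2997×10⁻⁴ m.
That is 0.7300 mm, in the infrared range.

λ_max ≈ 0.7300 mm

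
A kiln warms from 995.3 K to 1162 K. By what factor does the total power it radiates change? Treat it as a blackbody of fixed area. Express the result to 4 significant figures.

P₂/P₁ ≈ 1.858

P ∝ T⁴, so P₂/P₁ = (T₂/T₁)⁴ = (1162/995.3)⁴ = (1.16749)⁴ = 1.858.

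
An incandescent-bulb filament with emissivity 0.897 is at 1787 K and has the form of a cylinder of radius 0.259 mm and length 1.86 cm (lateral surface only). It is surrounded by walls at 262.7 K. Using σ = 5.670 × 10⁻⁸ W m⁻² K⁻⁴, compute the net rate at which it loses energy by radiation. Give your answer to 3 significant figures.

Lateral area A = 2πrL = 2π×2.59×10⁻⁴×0.0186 = 3.02686×10⁻⁵ m².
Net radiated power P_net = εσA(T⁴ − T₀⁴) = 0.897×5.670×10⁻⁸×3.02686×10⁻⁵×(1787⁴ − 262.7⁴).
T⁴ − T₀⁴ = 1.01976×10¹³ − 4.76256×10⁹ = 1.01928×10¹³ K⁴, so P_net = 15.7 W.

Net loss ≈ 15.7 W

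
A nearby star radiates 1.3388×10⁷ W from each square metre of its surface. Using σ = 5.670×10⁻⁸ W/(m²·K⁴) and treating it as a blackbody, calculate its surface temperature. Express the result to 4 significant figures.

T ≈ 3920 K

I = σT⁴, so T = (I/σ)^(1/4) = (1.3388×10⁷/(5.670×10⁻⁸))^(1/4) = 3920 K.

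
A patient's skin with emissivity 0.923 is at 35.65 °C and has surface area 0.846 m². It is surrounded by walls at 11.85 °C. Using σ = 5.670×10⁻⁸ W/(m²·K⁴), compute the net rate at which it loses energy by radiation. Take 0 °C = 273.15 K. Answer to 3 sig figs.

T = 35.65 °C + 273.15 = 308.80 K.
Surroundings: T = 11.85 °C + 273.15 = 285.00 K.
Area A = 0.846 m².
Net radiated power P_net = εσA(T⁴ − T₀⁴) = 0.923×5.670×10⁻⁸×0.846×(308.80⁴ − 285.00⁴).
T⁴ − T₀⁴ = 9.09304×10⁹ − 6.59750×10⁹ = 2.49554×10⁹ K⁴, so P_net = 110 W.

Net loss ≈ 110 W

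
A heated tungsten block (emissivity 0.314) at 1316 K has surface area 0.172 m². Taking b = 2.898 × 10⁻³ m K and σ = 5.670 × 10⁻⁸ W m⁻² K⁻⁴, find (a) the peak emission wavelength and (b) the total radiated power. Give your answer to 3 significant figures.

λ_max ≈ 2.20 μm; P ≈ 9.18×10³ W

(a) λ_max = b/T = 2.898×10⁻³/1316 = 2.202×10⁻⁶ m = 2.20 μm.
Area A = 0.172 m².
(b) P = εσAT⁴ = 0.314×5.670×10⁻⁸×0.172×(1316)⁴ = 9.18×10³ W.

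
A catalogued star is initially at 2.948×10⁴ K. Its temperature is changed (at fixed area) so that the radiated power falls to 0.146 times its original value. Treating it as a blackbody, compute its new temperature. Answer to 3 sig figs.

T₂ ≈ 1.82×10⁴ K

P ∝ T⁴, so T₂/T₁ = (P₂/P₁)^(1/4) = (0.146)^(1/4) = 0.618142.
T₂ = 2.948×10⁴ × 0.618142 = 1.82×10⁴ K.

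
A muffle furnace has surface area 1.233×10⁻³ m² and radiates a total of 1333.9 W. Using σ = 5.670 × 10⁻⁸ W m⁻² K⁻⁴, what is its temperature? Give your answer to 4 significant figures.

T ≈ 2090 K

Area A = 1.233×10⁻³ m².
P = σAT⁴ ⇒ T = (P/(σA))^(1/4) = (1333.9/(5.670×10⁻⁸×1.233×10⁻³))^(1/4) = 2090 K.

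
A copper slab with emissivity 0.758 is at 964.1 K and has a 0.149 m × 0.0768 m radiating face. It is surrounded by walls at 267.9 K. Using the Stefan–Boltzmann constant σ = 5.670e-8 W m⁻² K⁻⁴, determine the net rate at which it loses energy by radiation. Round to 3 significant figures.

Area A = 0.149 × 0.0768 = 0.0114432 m².
Net radiated power P_net = εσA(T⁴ − T₀⁴) = 0.758×5.670×10⁻⁸×0.0114432×(964.1⁴ − 267.9⁴).
T⁴ − T₀⁴ = 8.63949×10¹¹ − 5.15099×10⁹ = 8.58798×10¹¹ K⁴, so P_net = 422 W.

Net loss ≈ 422 W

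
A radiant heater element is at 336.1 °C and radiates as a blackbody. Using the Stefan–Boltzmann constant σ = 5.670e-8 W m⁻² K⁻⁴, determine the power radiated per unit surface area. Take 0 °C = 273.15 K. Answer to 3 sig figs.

I ≈ 7.81×10³ W/m²

T = 336.1 °C + 273.15 = 609.25 K.
Stefan–Boltzmann: I = σT⁴ = 5.670×10⁻⁸ × (609.25)⁴ = 7.81×10³ W/m².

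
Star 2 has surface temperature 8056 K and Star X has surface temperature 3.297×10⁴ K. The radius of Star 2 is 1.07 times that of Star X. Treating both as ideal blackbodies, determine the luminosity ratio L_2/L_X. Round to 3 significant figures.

L_2/L_X ≈ 4.08×10⁻³

L ∝ R²T⁴, so L_2/L_X = (R_2/R_X)²(T_2/T_X)⁴ = (1.07)² × (8056/3.297×10⁴)⁴ = 1.1449 × 3.56453×10⁻³ = 4.08×10⁻³.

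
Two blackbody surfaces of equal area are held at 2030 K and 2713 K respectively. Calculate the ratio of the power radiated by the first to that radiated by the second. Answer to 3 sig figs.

With equal areas, P₁/P₂ = (T₁/T₂)⁴ = (2030/2713)⁴ = 0.313.

P₁/P₂ ≈ 0.313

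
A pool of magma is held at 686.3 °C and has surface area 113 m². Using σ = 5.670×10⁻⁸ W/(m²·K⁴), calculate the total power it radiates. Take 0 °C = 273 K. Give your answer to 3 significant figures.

P ≈ 5.43×10⁶ W

T = 686.3 °C + 273 = 959.3 K.
Area A = 113 m².
P = σAT⁴ = 5.670×10⁻⁸ × 113 × (959.3)⁴ = 5.43×10⁶ W.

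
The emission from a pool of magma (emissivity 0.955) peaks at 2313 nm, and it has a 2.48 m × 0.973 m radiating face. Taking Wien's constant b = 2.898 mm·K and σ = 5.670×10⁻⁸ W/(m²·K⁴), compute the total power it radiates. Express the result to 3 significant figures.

P ≈ 3.22×10⁵ W

Wien's law: T = b/λ_max = 2.898×10⁻³/2.313×10⁻⁶ = 1252.92 K.
Area A = 2.48 × 0.973 = 2.41304 m².
Then P = εσAT⁴ = 0.955×5.670×10⁻⁸×2.41304×(1252.92)⁴ = 3.22×10⁵ W.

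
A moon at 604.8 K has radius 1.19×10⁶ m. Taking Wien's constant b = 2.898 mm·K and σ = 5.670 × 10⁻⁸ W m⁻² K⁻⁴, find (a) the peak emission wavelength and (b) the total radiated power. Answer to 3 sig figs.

λ_max ≈ 4.79 μm; P ≈ 1.35×10¹⁷ W

(a) λ_max = b/T = 2.898×10⁻³/604.8 = 4.792×10⁻⁶ m = 4.79 μm.
Surface area A = 4πR² = 4π(1.19×10⁶ m)² = 1.77952×10¹³ m².
(b) P = σAT⁴ = 5.670×10⁻⁸×1.77952×10¹³×(604.8)⁴ = 1.35×10¹⁷ W.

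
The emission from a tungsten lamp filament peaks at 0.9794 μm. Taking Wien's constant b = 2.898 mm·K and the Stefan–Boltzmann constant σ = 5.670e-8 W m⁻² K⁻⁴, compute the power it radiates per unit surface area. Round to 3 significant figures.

Wien's law: T = b/λ_max = 2.898×10⁻³/9.794×10⁻⁷ = 2958.95 K.
Then I = σT⁴ = 5.670×10⁻⁸×(2958.95)⁴ = 4.35×10⁶ W/m².

I ≈ 4.35×10⁶ W/m²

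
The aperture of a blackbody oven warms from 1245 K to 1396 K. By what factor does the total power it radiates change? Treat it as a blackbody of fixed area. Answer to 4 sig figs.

P ∝ T⁴, so P₂/P₁ = (T₂/T₁)⁴ = (1396/1245)⁴ = (1.12129)⁴ = 1.581.

P₂/P₁ ≈ 1.581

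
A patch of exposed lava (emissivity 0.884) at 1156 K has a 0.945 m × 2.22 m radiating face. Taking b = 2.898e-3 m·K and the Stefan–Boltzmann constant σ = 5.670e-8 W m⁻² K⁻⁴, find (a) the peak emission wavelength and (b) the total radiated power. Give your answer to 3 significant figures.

(a) λ_max = b/T = 2.898×10⁻³/1156 = 2.507×10⁻⁶ m = 2.51 μm.
Area A = 0.945 × 2.22 = 2.0979 m².
(b) P = εσAT⁴ = 0.884×5.670×10⁻⁸×2.0979×(1156)⁴ = 1.88×10⁵ W.

λ_max ≈ 2.51 μm; P ≈ 1.88×10⁵ W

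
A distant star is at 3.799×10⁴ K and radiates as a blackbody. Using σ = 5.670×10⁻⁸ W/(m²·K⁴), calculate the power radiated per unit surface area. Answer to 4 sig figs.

Stefan–Boltzmann: I = σT⁴ = 5.670×10⁻⁸ × (3.799×10⁴)⁴ = 1.181×10¹¹ W/m².

I ≈ 1.181×10¹¹ W/m²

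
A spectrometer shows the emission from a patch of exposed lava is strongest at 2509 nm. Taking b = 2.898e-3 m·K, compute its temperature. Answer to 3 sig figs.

Wien's law gives T = b/λ_max = (2.898×10⁻³ m·K)/(2.509×10⁻⁶ m) = 1.16×10³ K.

T ≈ 1.16×10³ K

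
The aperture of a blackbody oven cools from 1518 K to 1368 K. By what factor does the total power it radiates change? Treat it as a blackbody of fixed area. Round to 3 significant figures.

P₂/P₁ ≈ 0.660

P ∝ T⁴, so P₂/P₁ = (T₂/T₁)⁴ = (1368/1518)⁴ = (0.901186)⁴ = 0.660.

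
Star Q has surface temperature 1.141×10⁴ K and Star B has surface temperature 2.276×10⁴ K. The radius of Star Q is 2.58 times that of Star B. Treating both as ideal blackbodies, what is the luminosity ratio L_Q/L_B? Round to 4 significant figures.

L ∝ R²T⁴, so L_Q/L_B = (R_Q/R_B)²(T_Q/T_B)⁴ = (2.58)² × (1.141×10⁴/2.276×10⁴)⁴ = 6.6564 × 0.0631617 = 0.4204.

L_Q/L_B ≈ 0.4204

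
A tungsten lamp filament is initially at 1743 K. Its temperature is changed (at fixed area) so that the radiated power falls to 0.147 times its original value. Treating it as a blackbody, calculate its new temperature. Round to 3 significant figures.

T₂ ≈ 1.08×10³ K

P ∝ T⁴, so T₂/T₁ = (P₂/P₁)^(1/4) = (0.147)^(1/4) = 0.619198.
T₂ = 1743 × 0.619198 = 1.08×10³ K.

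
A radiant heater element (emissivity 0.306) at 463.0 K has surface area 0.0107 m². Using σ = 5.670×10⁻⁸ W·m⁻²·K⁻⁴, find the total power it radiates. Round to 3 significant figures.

Area A = 0.0107 m².
P = εσAT⁴ = 0.306 × 5.670×10⁻⁸ × 0.0107 × (463.0)⁴ = 8.53 W.

P ≈ 8.53 W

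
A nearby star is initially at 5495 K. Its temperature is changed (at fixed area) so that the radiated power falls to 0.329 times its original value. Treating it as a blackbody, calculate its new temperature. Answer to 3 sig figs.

T₂ ≈ 4.16×10³ K

P ∝ T⁴, so T₂/T₁ = (P₂/P₁)^(1/4) = (0.329)^(1/4) = 0.757354.
T₂ = 5495 × 0.757354 = 4.16×10³ K.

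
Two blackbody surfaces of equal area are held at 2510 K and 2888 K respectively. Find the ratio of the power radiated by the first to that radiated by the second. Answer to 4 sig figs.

With equal areas, P₁/P₂ = (T₁/T₂)⁴ = (2510/2888)⁴ = 0.5706.

P₁/P₂ ≈ 0.5706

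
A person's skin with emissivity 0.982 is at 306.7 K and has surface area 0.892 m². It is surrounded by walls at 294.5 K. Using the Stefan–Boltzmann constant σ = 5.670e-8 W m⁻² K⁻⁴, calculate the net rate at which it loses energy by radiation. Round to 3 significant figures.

Area A = 0.892 m².
Net radiated power P_net = εσA(T⁴ − T₀⁴) = 0.982×5.670×10⁻⁸×0.892×(306.7⁴ − 294.5⁴).
T⁴ − T₀⁴ = 8.84820×10⁹ − 7.52214×10⁹ = 1.32606×10⁹ K⁴, so P_net = 65.9 W.

Net loss ≈ 65.9 W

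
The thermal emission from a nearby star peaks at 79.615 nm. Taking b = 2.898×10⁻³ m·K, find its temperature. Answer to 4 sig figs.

T ≈ 3.640×10⁴ K

Wien's law gives T = b/λ_max = (2.898×10⁻³ m·K)/(7.9615×10⁻⁸ m) = 3.640×10⁴ K.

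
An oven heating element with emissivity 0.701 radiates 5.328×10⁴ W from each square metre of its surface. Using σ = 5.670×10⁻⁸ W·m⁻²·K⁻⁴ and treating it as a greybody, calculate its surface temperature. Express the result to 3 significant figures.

T ≈ 1.08×10³ K

I = εσT⁴, so T = (I/εσ)^(1/4) = (5.328×10⁴/(0.701×5.670×10⁻⁸))^(1/4) = 1.08×10³ K.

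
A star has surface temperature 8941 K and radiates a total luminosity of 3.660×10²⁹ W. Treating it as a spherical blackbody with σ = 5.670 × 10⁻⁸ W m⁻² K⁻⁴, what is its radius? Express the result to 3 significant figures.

R ≈ 8.97×10⁹ m

L = 4πR²σT⁴ ⇒ R = √(L/(4πσT⁴)).
σT⁴ = 3.62349×10⁸ W/m², so R = √(3.660×10²⁹/(4π×3.62349×10⁸)) = 8.97×10⁹ m.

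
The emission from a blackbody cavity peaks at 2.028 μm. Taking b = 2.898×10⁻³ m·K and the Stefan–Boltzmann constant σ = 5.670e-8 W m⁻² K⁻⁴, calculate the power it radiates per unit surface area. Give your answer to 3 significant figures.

I ≈ 2.36×10⁵ W/m²

Wien's law: T = b/λ_max = 2.898×10⁻³/2.028×10⁻⁶ = 1428.99 K.
Then I = σT⁴ = 5.670×10⁻⁸×(1428.99)⁴ = 2.36×10⁵ W/m².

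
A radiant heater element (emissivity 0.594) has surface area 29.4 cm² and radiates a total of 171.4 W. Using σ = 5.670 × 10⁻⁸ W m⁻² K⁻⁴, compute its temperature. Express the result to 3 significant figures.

T ≈ 1.15×10³ K

Area A = 29.4 cm² = 2.94×10⁻³ m².
P = εσAT⁴ ⇒ T = (P/(εσA))^(1/4) = (171.4/(0.594×5.670×10⁻⁸×2.94×10⁻³))^(1/4) = 1.15×10³ K.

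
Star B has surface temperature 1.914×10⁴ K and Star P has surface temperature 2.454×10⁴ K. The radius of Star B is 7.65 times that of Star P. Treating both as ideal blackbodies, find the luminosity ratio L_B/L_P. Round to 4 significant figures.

L ∝ R²T⁴, so L_B/L_P = (R_B/R_P)²(T_B/T_P)⁴ = (7.65)² × (1.914×10⁴/2.454×10⁴)⁴ = 58.5225 × 0.370058 = 21.66.

L_B/L_P ≈ 21.66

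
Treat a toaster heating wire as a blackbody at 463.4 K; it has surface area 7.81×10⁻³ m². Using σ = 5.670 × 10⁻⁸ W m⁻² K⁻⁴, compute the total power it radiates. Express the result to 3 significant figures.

Area A = 7.81×10⁻³ m².
P = σAT⁴ = 5.670×10⁻⁸ × 7.81×10⁻³ × (463.4)⁴ = 20.4 W.

P ≈ 20.4 W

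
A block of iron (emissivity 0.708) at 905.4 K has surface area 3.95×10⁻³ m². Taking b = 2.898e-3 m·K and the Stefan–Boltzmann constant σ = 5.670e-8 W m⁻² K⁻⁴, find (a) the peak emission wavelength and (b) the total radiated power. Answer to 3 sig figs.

(a) λ_max = b/T = 2.898×10⁻³/905.4 = 3.201×10⁻⁶ m = 3.20 μm.
Area A = 3.95×10⁻³ m².
(b) P = εσAT⁴ = 0.708×5.670×10⁻⁸×3.95×10⁻³×(905.4)⁴ = 107 W.

λ_max ≈ 3.20 μm; P ≈ 107 W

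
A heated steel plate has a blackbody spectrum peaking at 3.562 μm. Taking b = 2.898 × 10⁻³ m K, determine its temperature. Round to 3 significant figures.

T ≈ 814 K

Wien's law gives T = b/λ_max = (2.898×10⁻³ m·K)/(3.562×10⁻⁶ m) = 814 K.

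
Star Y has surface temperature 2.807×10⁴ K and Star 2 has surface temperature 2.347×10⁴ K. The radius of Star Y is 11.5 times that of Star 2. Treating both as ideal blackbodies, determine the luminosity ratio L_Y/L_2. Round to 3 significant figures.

L ∝ R²T⁴, so L_Y/L_2 = (R_Y/R_2)²(T_Y/T_2)⁴ = (11.5)² × (2.807×10⁴/2.347×10⁴)⁴ = 132.25 × 2.04605 = 271.

L_Y/L_2 ≈ 271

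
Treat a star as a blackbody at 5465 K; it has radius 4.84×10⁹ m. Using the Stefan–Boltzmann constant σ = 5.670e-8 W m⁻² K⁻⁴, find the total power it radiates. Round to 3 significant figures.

P ≈ 1.49×10²⁸ W

Surface area A = 4πR² = 4π(4.84×10⁹ m)² = 2.94375×10²⁰ m².
P = σAT⁴ = 5.670×10⁻⁸ × 2.94375×10²⁰ × (5465)⁴ = 1.49×10²⁸ W.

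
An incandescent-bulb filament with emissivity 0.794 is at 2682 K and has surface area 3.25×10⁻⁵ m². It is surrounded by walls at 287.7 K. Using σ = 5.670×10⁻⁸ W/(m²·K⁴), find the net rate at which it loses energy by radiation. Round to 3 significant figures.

Net loss ≈ 75.7 W

Area A = 3.25×10⁻⁵ m².
Net radiated power P_net = εσA(T⁴ − T₀⁴) = 0.794×5.670×10⁻⁸×3.25×10⁻⁵×(2682⁴ − 287.7⁴).
T⁴ − T₀⁴ = 5.17410×10¹³ − 6.85109×10⁹ = 5.17341×10¹³ K⁴, so P_net = 75.7 W.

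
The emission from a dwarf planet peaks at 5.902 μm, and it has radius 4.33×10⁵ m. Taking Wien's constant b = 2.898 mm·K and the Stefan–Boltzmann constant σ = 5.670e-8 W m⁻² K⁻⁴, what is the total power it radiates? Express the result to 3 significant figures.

Wien's law: T = b/λ_max = 2.898×10⁻³/5.902×10⁻⁶ = 491.020 K.
Surface area A = 4πR² = 4π(4.33×10⁵ m)² = 2.35606×10¹² m².
Then P = σAT⁴ = 5.670×10⁻⁸×2.35606×10¹²×(491.020)⁴ = 7.77×10¹⁵ W.

P ≈ 7.77×10¹⁵ W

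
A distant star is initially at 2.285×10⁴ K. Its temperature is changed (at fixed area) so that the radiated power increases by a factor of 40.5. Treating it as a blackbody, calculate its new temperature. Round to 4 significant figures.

T₂ ≈ 5.764×10⁴ K

P ∝ T⁴, so T₂/T₁ = (P₂/P₁)^(1/4) = (40.5)^(1/4) = 2.52269.
T₂ = 2.285×10⁴ × 2.52269 = 5.764×10⁴ K.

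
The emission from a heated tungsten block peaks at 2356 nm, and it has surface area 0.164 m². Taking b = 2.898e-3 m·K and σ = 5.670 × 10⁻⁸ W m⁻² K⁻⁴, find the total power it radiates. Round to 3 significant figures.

Wien's law: T = b/λ_max = 2.898×10⁻³/2.356×10⁻⁶ = 1230.05 K.
Area A = 0.164 m².
Then P = σAT⁴ = 5.670×10⁻⁸×0.164×(1230.05)⁴ = 2.13×10⁴ W.

P ≈ 2.13×10⁴ W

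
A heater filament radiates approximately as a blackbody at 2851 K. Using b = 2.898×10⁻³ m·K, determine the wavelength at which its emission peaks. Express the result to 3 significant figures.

Wien's displacement law: λ_max = b/T = (2.898×10⁻³ m·K)/(2851 K) = 1.016×10⁻⁶ m.
That is 1.02×10³ nm, in the infrared range.

λ_max ≈ 1.02×10³ nm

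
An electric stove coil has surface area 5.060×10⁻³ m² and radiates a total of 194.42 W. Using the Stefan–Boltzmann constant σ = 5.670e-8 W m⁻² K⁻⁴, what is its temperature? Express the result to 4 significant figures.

Area A = 5.060×10⁻³ m².
P = σAT⁴ ⇒ T = (P/(σA))^(1/4) = (194.42/(5.670×10⁻⁸×5.060×10⁻³))^(1/4) = 907.3 K.

T ≈ 907.3 K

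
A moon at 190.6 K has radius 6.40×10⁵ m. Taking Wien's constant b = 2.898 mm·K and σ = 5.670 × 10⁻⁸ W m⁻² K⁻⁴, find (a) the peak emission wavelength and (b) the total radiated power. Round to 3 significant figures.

(a) λ_max = b/T = 2.898×10⁻³/190.6 = 1.520×10⁻⁵ m = 15.2 μm.
Surface area A = 4πR² = 4π(6.40×10⁵ m)² = 5.14719×10¹² m².
(b) P = σAT⁴ = 5.670×10⁻⁸×5.14719×10¹²×(190.6)⁴ = 3.85×10¹⁴ W.

λ_max ≈ 15.2 μm; P ≈ 3.85×10¹⁴ W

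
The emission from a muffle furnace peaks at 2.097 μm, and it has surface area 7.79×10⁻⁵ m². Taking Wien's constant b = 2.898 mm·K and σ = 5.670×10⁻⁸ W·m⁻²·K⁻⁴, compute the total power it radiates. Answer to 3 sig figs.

P ≈ 16.1 W

Wien's law: T = b/λ_max = 2.898×10⁻³/2.097×10⁻⁶ = 1381.97 K.
Area A = 7.79×10⁻⁵ m².
Then P = σAT⁴ = 5.670×10⁻⁸×7.79×10⁻⁵×(1381.97)⁴ = 16.1 W.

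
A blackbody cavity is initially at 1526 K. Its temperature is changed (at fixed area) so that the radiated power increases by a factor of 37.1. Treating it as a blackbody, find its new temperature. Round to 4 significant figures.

T₂ ≈ 3766 K

P ∝ T⁴, so T₂/T₁ = (P₂/P₁)^(1/4) = (37.1)^(1/4) = 2.46799.
T₂ = 1526 × 2.46799 = 3766 K.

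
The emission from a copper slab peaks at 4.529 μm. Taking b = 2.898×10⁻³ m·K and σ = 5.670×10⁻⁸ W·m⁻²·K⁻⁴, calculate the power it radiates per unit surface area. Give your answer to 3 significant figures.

I ≈ 9.51×10³ W/m²

Wien's law: T = b/λ_max = 2.898×10⁻³/4.529×10⁻⁶ = 639.876 K.
Then I = σT⁴ = 5.670×10⁻⁸×(639.876)⁴ = 9.51×10³ W/m².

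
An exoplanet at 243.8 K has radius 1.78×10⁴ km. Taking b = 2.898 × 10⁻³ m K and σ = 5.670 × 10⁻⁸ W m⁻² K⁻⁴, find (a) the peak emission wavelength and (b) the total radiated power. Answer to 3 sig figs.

(a) λ_max = b/T = 2.898×10⁻³/243.8 = 1.189×10⁻⁵ m = 11.9 μm.
Surface area A = 4πR² = 4π(1.78×10⁷ m)² = 3.98153×10¹⁵ m².
(b) P = σAT⁴ = 5.670×10⁻⁸×3.98153×10¹⁵×(243.8)⁴ = 7.98×10¹⁷ W.

λ_max ≈ 11.9 μm; P ≈ 7.98×10¹⁷ W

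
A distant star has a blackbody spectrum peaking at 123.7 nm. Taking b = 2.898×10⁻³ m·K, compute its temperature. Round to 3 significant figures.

Wien's law gives T = b/λ_max = (2.898×10⁻³ m·K)/(1.237×10⁻⁷ m) = 2.34×10⁴ K.

T ≈ 2.34×10⁴ K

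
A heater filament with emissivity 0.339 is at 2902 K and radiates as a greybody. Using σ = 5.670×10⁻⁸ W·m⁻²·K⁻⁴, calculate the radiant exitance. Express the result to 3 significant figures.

Stefan–Boltzmann: I = εσT⁴ = 0.339 × 5.670×10⁻⁸ × (2902)⁴ = 1.36×10⁶ W/m².

I ≈ 1.36×10⁶ W/m²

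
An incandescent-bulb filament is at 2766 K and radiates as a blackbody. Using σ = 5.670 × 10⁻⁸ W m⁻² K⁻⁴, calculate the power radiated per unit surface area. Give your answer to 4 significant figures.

Stefan–Boltzmann: I = σT⁴ = 5.670×10⁻⁸ × (2766)⁴ = 3.319×10⁶ W/m².

I ≈ 3.319×10⁶ W/m²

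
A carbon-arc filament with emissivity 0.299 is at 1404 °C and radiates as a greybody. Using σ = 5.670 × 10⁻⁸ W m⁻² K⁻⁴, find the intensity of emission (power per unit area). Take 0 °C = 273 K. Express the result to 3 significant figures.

T = 1404 °C + 273 = 1677 K.
Stefan–Boltzmann: I = εσT⁴ = 0.299 × 5.670×10⁻⁸ × (1677)⁴ = 1.34×10⁵ W/m².

I ≈ 1.34×10⁵ W/m²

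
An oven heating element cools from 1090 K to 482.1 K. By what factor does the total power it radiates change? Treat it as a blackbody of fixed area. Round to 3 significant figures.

P ∝ T⁴, so P₂/P₁ = (T₂/T₁)⁴ = (482.1/1090)⁴ = (0.442294)⁴ = 0.0383.

P₂/P₁ ≈ 0.0383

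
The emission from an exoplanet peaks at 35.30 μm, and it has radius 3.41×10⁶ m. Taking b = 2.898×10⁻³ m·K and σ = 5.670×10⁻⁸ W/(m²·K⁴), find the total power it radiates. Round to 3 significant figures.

Wien's law: T = b/λ_max = 2.898×10⁻³/3.530×10⁻⁵ = 82.0963 K.
Surface area A = 4πR² = 4π(3.41×10⁶ m)² = 1.46123×10¹⁴ m².
Then P = σAT⁴ = 5.670×10⁻⁸×1.46123×10¹⁴×(82.0963)⁴ = 3.76×10¹⁴ W.

P ≈ 3.76×10¹⁴ W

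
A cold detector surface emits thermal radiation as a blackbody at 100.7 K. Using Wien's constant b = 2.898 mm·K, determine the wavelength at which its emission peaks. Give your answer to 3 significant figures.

Wien's displacement law: λ_max = b/T = (2.898×10⁻³ m·K)/(100.7 K) = 2.878×10⁻⁵ m.
That is 28.8 μm, in the infrared range.

λ_max ≈ 28.8 μm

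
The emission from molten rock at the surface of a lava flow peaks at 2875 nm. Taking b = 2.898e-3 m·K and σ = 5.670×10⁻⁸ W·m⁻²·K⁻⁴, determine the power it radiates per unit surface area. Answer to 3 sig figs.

I ≈ 5.85×10⁴ W/m²

Wien's law: T = b/λ_max = 2.898×10⁻³/2.875×10⁻⁶ = 1008.00 K.
Then I = σT⁴ = 5.670×10⁻⁸×(1008.00)⁴ = 5.85×10⁴ W/m².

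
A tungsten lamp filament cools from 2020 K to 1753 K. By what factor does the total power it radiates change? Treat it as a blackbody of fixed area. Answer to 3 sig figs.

P₂/P₁ ≈ 0.567

P ∝ T⁴, so P₂/P₁ = (T₂/T₁)⁴ = (1753/2020)⁴ = (0.867822)⁴ = 0.567.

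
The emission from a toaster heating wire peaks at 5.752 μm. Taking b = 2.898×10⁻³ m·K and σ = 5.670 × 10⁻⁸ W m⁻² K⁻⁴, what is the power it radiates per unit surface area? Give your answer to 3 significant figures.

I ≈ 3.65×10³ W/m²

Wien's law: T = b/λ_max = 2.898×10⁻³/5.752×10⁻⁶ = 503.825 K.
Then I = σT⁴ = 5.670×10⁻⁸×(503.825)⁴ = 3.65×10³ W/m².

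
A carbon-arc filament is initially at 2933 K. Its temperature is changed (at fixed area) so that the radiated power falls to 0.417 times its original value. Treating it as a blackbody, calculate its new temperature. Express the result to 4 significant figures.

P ∝ T⁴, so T₂/T₁ = (P₂/P₁)^(1/4) = (0.417)^(1/4) = 0.803589.
T₂ = 2933 × 0.803589 = 2357 K.

T₂ ≈ 2357 K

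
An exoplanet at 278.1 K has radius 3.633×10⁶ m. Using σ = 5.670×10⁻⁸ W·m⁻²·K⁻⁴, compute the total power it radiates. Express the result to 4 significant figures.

P ≈ 5.625×10¹⁶ W

Surface area A = 4πR² = 4π(3.633×10⁶ m)² = 1.65860×10¹⁴ m².
P = σAT⁴ = 5.670×10⁻⁸ × 1.65860×10¹⁴ × (278.1)⁴ = 5.625×10¹⁶ W.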